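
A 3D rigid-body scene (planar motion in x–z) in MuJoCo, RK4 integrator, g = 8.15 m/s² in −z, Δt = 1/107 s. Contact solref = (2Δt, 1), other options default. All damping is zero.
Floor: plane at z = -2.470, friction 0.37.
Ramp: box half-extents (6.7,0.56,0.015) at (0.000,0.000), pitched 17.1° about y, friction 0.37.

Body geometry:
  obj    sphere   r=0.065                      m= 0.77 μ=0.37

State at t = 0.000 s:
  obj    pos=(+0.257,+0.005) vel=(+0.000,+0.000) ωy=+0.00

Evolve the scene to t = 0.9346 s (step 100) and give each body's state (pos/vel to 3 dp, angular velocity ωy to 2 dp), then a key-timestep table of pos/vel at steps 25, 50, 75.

State at t = 0.9346 s:
  obj    pos=(+0.971,-0.215) vel=(+1.529,-0.470) ωy=+24.60

Key-timestep trajectory:
   step    t(s)  obj.x    obj.z    obj.vx   obj.vz 
     25  0.2336   +0.302  -0.009  +0.382  -0.118
     50  0.4673   +0.436  -0.050  +0.765  -0.235
     75  0.7009   +0.659  -0.119  +1.147  -0.353


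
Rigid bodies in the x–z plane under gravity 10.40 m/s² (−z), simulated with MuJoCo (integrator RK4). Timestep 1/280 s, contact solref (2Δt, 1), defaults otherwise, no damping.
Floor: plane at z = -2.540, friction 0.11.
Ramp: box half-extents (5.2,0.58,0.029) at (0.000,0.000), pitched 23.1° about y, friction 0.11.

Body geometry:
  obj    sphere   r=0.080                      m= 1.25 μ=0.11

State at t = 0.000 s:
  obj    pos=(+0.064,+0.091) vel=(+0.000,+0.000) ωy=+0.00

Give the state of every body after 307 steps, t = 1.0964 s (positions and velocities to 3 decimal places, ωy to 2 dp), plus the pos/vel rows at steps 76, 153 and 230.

State at t = 1.0964 s:
  obj    pos=(+1.739,-0.623) vel=(+3.052,-1.311) ωy=+36.00

Key-timestep trajectory:
   step    t(s)  obj.x    obj.z    obj.vx   obj.vz 
     76  0.2714   +0.167  +0.047  +0.758  -0.317
    153  0.5464   +0.480  -0.086  +1.523  -0.646
    230  0.8214   +1.004  -0.310  +2.288  -0.979


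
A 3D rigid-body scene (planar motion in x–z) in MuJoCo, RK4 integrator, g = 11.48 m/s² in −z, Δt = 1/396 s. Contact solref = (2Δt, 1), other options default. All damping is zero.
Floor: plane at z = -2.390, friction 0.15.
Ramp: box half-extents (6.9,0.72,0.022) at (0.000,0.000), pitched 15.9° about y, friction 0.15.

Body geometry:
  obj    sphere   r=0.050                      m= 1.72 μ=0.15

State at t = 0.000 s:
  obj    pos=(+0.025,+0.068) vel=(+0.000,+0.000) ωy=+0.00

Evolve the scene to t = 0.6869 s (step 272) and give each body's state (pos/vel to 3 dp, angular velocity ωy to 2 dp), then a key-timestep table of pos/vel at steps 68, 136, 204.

State at t = 0.6869 s:
  obj    pos=(+0.535,-0.077) vel=(+1.484,-0.423) ωy=+30.86

Key-timestep trajectory:
   step    t(s)  obj.x    obj.z    obj.vx   obj.vz 
     68  0.1717   +0.057  +0.059  +0.371  -0.106
    136  0.3434   +0.152  +0.031  +0.742  -0.211
    204  0.5152   +0.312  -0.014  +1.113  -0.317


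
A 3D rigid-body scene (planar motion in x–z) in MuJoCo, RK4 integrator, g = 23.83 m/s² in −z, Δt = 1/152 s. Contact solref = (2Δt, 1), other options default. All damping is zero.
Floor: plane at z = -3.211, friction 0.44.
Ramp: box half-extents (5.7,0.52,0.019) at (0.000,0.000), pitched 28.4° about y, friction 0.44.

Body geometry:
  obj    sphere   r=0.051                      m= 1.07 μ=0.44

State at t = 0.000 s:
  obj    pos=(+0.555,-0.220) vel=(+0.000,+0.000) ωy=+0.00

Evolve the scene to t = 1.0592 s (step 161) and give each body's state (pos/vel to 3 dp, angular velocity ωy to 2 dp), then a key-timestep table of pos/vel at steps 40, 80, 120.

State at t = 1.0592 s:
  obj    pos=(+4.549,-2.380) vel=(+7.542,-4.078) ωy=+168.13

Key-timestep trajectory:
   step    t(s)  obj.x    obj.z    obj.vx   obj.vz 
     40  0.2632   +0.802  -0.354  +1.874  -1.013
     80  0.5263   +1.541  -0.754  +3.748  -2.026
    120  0.7895   +2.774  -1.420  +5.621  -3.039


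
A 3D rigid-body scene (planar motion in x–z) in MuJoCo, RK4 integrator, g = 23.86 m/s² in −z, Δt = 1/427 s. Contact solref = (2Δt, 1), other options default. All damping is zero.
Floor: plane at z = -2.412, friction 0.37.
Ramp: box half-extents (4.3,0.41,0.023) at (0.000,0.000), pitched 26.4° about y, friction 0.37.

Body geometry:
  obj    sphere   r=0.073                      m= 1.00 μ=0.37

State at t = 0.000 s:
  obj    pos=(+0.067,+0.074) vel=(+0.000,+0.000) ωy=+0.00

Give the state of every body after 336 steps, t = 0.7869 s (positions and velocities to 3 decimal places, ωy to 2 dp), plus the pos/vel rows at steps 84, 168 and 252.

State at t = 0.7869 s:
  obj    pos=(+2.169,-0.969) vel=(+5.341,-2.651) ωy=+81.68

Key-timestep trajectory:
   step    t(s)  obj.x    obj.z    obj.vx   obj.vz 
     84  0.1967   +0.198  +0.009  +1.335  -0.663
    168  0.3934   +0.592  -0.187  +2.671  -1.326
    252  0.5902   +1.249  -0.513  +4.006  -1.989


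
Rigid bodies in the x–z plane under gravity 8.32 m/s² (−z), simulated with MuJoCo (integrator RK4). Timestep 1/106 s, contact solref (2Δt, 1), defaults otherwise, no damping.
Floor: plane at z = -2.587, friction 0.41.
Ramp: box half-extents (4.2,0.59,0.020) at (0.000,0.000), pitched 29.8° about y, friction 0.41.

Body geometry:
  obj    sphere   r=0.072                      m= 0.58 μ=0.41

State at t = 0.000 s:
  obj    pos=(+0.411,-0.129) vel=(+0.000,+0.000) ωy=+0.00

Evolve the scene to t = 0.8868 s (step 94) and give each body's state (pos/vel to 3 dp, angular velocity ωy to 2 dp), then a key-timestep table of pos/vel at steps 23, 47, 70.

State at t = 0.8868 s:
  obj    pos=(+1.419,-0.707) vel=(+2.273,-1.302) ωy=+36.36

Key-timestep trajectory:
   step    t(s)  obj.x    obj.z    obj.vx   obj.vz 
     23  0.2170   +0.471  -0.164  +0.556  -0.319
     47  0.4434   +0.663  -0.274  +1.137  -0.651
     70  0.6604   +0.970  -0.449  +1.693  -0.969


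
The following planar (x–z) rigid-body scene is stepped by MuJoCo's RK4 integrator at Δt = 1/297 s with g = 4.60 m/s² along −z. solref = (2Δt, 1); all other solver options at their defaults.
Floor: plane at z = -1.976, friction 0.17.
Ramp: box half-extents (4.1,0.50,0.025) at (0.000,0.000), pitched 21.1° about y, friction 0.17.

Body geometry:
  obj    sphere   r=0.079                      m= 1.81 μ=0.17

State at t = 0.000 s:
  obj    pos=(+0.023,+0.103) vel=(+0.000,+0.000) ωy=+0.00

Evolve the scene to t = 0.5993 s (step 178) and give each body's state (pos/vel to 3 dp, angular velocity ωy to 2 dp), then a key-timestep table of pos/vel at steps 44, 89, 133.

State at t = 0.5993 s:
  obj    pos=(+0.221,+0.026) vel=(+0.661,-0.255) ωy=+8.97

Key-timestep trajectory:
   step    t(s)  obj.x    obj.z    obj.vx   obj.vz 
     44  0.1481   +0.035  +0.098  +0.164  -0.063
     89  0.2997   +0.072  +0.084  +0.331  -0.128
    133  0.4478   +0.134  +0.060  +0.494  -0.191


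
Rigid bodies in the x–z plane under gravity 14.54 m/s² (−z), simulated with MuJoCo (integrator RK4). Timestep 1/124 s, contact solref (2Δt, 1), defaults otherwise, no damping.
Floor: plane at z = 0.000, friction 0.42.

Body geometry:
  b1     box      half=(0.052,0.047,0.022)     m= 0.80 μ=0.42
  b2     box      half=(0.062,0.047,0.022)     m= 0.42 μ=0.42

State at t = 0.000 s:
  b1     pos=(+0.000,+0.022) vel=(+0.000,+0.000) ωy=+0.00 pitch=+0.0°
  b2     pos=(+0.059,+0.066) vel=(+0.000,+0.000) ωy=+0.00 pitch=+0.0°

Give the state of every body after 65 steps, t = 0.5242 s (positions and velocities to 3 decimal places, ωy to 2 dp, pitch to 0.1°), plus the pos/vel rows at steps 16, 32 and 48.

State at t = 0.5242 s:
  b1     pos=(+0.000,+0.022) vel=(+0.000,+0.000) ωy=+0.00 pitch=+0.0°
  b2     pos=(+0.071,+0.057) vel=(+0.001,-0.001) ωy=-0.03 pitch=+39.8°

Key-timestep trajectory:
   step    t(s)  b1.x    b1.z    b1.vx   b1.vz   b2.x    b2.z    b2.vx   b2.vz 
     16  0.1290   +0.000  +0.022  +0.000  +0.000   +0.069  +0.059  +0.168  -0.157
     32  0.2581   +0.000  +0.022  -0.001  +0.000   +0.070  +0.057  +0.051  -0.010
     48  0.3871   +0.000  +0.022  +0.000  +0.000   +0.071  +0.057  +0.001  -0.001


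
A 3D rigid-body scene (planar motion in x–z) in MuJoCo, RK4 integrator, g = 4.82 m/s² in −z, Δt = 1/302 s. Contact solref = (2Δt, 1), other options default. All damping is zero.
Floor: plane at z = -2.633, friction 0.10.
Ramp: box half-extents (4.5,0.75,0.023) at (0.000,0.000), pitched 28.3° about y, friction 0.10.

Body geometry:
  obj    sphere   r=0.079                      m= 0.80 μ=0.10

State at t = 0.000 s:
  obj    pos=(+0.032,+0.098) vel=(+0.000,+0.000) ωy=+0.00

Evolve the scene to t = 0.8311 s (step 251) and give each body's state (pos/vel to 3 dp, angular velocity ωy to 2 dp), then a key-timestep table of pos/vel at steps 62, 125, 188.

State at t = 0.8311 s:
  obj    pos=(+0.599,-0.207) vel=(+1.363,-0.734) ωy=+11.10

Key-timestep trajectory:
   step    t(s)  obj.x    obj.z    obj.vx   obj.vz 
     62  0.2053   +0.067  +0.080  +0.339  -0.180
    125  0.4139   +0.173  +0.023  +0.682  -0.360
    188  0.6225   +0.351  -0.073  +1.027  -0.538


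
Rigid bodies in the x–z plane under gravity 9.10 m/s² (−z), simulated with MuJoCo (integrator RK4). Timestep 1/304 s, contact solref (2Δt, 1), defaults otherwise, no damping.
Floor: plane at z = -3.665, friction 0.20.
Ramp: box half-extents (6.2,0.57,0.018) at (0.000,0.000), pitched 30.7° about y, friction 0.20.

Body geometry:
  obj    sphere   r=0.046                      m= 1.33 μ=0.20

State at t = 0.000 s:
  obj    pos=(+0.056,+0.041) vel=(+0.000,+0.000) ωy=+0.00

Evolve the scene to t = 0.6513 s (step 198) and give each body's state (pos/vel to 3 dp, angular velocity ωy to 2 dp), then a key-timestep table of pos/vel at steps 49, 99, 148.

State at t = 0.6513 s:
  obj    pos=(+0.661,-0.318) vel=(+1.859,-1.104) ωy=+46.97

Key-timestep trajectory:
   step    t(s)  obj.x    obj.z    obj.vx   obj.vz 
     49  0.1612   +0.093  +0.019  +0.460  -0.273
     99  0.3257   +0.207  -0.049  +0.929  -0.552
    148  0.4868   +0.394  -0.160  +1.389  -0.825


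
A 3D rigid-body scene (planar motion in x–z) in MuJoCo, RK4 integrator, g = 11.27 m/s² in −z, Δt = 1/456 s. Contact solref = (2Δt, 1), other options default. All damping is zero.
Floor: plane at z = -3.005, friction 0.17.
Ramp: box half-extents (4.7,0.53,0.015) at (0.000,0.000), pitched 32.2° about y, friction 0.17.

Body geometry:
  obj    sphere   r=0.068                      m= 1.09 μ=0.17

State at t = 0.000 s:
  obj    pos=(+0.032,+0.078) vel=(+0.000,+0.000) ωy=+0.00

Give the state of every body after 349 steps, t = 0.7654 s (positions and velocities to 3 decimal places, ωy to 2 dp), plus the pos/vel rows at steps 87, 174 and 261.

State at t = 0.7654 s:
  obj    pos=(+1.119,-0.606) vel=(+2.842,-1.783) ωy=+45.64

Key-timestep trajectory:
   step    t(s)  obj.x    obj.z    obj.vx   obj.vz 
     87  0.1908   +0.100  +0.035  +0.708  -0.446
    174  0.3816   +0.302  -0.092  +1.418  -0.888
    261  0.5724   +0.640  -0.305  +2.125  -1.334


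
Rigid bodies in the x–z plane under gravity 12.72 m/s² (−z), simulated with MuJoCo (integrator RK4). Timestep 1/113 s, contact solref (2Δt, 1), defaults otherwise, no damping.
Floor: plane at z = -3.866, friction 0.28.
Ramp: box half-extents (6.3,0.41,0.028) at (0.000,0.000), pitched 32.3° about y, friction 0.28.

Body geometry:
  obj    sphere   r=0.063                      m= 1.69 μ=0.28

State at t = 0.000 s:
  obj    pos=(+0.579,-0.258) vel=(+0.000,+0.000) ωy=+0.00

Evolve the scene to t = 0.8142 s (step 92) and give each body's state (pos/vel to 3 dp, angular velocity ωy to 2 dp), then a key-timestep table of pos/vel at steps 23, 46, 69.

State at t = 0.8142 s:
  obj    pos=(+1.939,-1.118) vel=(+3.341,-2.112) ωy=+62.71

Key-timestep trajectory:
   step    t(s)  obj.x    obj.z    obj.vx   obj.vz 
     23  0.2035   +0.664  -0.312  +0.836  -0.528
     46  0.4071   +0.919  -0.473  +1.671  -1.056
     69  0.6106   +1.344  -0.742  +2.506  -1.584


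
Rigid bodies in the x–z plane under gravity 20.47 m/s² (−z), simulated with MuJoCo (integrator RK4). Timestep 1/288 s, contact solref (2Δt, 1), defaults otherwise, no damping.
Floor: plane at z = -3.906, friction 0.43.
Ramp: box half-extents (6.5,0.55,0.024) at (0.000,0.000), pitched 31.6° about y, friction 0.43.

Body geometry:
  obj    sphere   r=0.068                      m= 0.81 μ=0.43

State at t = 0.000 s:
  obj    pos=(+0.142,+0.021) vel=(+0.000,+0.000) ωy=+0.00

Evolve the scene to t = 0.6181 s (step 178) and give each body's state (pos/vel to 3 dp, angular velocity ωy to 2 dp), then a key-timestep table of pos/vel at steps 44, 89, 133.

State at t = 0.6181 s:
  obj    pos=(+1.388,-0.746) vel=(+4.033,-2.481) ωy=+69.62

Key-timestep trajectory:
   step    t(s)  obj.x    obj.z    obj.vx   obj.vz 
     44  0.1528   +0.218  -0.026  +0.997  -0.613
     89  0.3090   +0.454  -0.171  +2.017  -1.241
    133  0.4618   +0.838  -0.407  +3.014  -1.854


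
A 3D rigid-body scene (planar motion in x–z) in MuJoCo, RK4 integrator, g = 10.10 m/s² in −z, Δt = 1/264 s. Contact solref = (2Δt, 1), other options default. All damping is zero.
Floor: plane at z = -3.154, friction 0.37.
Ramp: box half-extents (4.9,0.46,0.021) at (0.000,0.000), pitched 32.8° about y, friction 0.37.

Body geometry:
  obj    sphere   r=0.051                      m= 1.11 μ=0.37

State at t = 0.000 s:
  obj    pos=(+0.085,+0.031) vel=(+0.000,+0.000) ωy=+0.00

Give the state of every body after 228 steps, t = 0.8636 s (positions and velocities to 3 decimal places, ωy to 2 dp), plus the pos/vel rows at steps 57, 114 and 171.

State at t = 0.8636 s:
  obj    pos=(+1.310,-0.759) vel=(+2.837,-1.828) ωy=+66.17

Key-timestep trajectory:
   step    t(s)  obj.x    obj.z    obj.vx   obj.vz 
     57  0.2159   +0.162  -0.018  +0.709  -0.457
    114  0.4318   +0.391  -0.167  +1.419  -0.914
    171  0.6477   +0.774  -0.413  +2.128  -1.371


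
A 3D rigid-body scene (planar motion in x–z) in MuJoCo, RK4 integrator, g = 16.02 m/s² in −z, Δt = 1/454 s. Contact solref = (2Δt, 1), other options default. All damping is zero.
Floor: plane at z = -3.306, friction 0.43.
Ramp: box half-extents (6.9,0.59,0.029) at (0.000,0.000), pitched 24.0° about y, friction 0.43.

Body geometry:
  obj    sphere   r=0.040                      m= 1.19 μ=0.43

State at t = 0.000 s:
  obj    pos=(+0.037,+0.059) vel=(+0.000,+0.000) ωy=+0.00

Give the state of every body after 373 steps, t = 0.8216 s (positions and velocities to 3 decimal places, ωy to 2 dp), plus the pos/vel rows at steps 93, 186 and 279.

State at t = 0.8216 s:
  obj    pos=(+1.472,-0.580) vel=(+3.493,-1.555) ωy=+95.59

Key-timestep trajectory:
   step    t(s)  obj.x    obj.z    obj.vx   obj.vz 
     93  0.2048   +0.126  +0.019  +0.871  -0.388
    186  0.4097   +0.394  -0.100  +1.742  -0.776
    279  0.6145   +0.840  -0.298  +2.613  -1.163


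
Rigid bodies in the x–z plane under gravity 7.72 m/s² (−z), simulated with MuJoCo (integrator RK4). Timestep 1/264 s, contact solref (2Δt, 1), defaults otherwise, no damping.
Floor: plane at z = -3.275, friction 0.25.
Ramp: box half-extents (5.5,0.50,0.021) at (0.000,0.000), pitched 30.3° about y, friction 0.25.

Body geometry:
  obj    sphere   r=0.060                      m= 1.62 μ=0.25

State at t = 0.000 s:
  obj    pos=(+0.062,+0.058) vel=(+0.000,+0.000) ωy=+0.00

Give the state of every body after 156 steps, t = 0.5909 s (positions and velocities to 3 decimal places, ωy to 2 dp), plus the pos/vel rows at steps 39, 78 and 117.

State at t = 0.5909 s:
  obj    pos=(+0.481,-0.187) vel=(+1.420,-0.830) ωy=+27.39

Key-timestep trajectory:
   step    t(s)  obj.x    obj.z    obj.vx   obj.vz 
     39  0.1477   +0.088  +0.042  +0.355  -0.207
     78  0.2955   +0.167  -0.004  +0.710  -0.415
    117  0.4432   +0.298  -0.080  +1.065  -0.622


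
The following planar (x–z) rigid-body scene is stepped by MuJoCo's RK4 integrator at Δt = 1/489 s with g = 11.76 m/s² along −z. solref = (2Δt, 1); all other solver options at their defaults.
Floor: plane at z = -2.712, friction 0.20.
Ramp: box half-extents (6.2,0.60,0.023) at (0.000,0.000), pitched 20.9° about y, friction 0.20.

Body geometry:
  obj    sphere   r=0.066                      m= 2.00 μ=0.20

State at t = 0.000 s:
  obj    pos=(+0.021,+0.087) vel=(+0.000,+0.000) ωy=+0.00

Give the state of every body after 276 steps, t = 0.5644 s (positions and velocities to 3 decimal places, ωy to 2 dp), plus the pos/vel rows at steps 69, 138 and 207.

State at t = 0.5644 s:
  obj    pos=(+0.467,-0.083) vel=(+1.580,-0.603) ωy=+25.62

Key-timestep trajectory:
   step    t(s)  obj.x    obj.z    obj.vx   obj.vz 
     69  0.1411   +0.049  +0.077  +0.395  -0.151
    138  0.2822   +0.133  +0.045  +0.790  -0.302
    207  0.4233   +0.272  -0.009  +1.185  -0.453


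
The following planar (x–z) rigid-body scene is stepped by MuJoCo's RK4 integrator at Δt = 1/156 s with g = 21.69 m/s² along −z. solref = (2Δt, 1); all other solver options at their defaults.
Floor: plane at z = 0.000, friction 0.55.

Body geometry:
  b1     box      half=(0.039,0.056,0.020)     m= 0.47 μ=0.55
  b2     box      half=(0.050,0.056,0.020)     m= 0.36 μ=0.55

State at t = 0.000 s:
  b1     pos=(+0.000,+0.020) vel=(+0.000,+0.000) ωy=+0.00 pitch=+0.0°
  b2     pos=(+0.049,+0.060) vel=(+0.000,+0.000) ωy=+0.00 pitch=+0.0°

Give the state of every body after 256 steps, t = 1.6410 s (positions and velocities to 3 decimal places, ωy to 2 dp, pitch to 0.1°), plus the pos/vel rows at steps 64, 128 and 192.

State at t = 1.6410 s:
  b1     pos=(-0.001,+0.020) vel=(-0.001,+0.000) ωy=+0.00 pitch=+0.0°
  b2     pos=(+0.059,+0.048) vel=(+0.001,-0.001) ωy=-0.03 pitch=+40.9°

Key-timestep trajectory:
   step    t(s)  b1.x    b1.z    b1.vx   b1.vz   b2.x    b2.z    b2.vx   b2.vz 
     64  0.4103   +0.000  +0.020  -0.001  +0.000   +0.059  +0.049  +0.000  -0.001
    128  0.8205   -0.001  +0.020  -0.001  +0.000   +0.059  +0.048  +0.001  -0.001
    192  1.2308   -0.001  +0.020  -0.001  +0.000   +0.059  +0.048  +0.001  -0.001


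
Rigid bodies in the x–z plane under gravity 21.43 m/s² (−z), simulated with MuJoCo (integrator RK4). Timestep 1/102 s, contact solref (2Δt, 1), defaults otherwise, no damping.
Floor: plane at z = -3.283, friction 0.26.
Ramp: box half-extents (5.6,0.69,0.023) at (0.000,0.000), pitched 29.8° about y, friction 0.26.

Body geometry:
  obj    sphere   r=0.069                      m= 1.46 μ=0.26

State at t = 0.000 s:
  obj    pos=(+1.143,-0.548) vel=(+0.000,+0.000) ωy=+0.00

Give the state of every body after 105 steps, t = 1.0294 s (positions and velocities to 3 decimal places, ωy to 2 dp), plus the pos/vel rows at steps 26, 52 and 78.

State at t = 1.0294 s:
  obj    pos=(+4.641,-2.552) vel=(+6.795,-3.892) ωy=+113.44

Key-timestep trajectory:
   step    t(s)  obj.x    obj.z    obj.vx   obj.vz 
     26  0.2549   +1.357  -0.671  +1.683  -0.964
     52  0.5098   +2.001  -1.040  +3.365  -1.927
     78  0.7647   +3.073  -1.654  +5.048  -2.891


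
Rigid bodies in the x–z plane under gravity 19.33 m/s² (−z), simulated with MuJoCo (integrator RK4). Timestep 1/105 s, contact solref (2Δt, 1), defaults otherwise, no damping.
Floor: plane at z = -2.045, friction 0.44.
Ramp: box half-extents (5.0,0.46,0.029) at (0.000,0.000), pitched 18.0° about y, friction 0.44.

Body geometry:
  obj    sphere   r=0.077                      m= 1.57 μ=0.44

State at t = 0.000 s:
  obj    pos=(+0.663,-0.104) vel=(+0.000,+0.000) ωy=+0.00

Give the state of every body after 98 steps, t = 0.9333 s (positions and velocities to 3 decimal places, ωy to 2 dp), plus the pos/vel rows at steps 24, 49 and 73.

State at t = 0.9333 s:
  obj    pos=(+2.430,-0.678) vel=(+3.787,-1.230) ωy=+51.71

Key-timestep trajectory:
   step    t(s)  obj.x    obj.z    obj.vx   obj.vz 
     24  0.2286   +0.769  -0.139  +0.928  -0.301
     49  0.4667   +1.105  -0.248  +1.894  -0.615
     73  0.6952   +1.644  -0.423  +2.821  -0.917


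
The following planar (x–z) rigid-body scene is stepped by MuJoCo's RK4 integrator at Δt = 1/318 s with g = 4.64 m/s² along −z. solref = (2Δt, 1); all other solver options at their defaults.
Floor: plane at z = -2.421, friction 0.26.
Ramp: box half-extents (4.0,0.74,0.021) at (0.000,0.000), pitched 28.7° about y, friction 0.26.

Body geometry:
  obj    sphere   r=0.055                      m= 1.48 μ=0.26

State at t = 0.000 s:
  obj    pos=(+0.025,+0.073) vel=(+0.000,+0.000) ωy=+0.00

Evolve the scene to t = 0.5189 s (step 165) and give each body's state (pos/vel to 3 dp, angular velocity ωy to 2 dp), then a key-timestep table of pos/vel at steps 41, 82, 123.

State at t = 0.5189 s:
  obj    pos=(+0.213,-0.030) vel=(+0.724,-0.397) ωy=+15.01

Key-timestep trajectory:
   step    t(s)  obj.x    obj.z    obj.vx   obj.vz 
     41  0.1289   +0.037  +0.067  +0.180  -0.099
     82  0.2579   +0.071  +0.048  +0.360  -0.197
    123  0.3868   +0.129  +0.016  +0.540  -0.296


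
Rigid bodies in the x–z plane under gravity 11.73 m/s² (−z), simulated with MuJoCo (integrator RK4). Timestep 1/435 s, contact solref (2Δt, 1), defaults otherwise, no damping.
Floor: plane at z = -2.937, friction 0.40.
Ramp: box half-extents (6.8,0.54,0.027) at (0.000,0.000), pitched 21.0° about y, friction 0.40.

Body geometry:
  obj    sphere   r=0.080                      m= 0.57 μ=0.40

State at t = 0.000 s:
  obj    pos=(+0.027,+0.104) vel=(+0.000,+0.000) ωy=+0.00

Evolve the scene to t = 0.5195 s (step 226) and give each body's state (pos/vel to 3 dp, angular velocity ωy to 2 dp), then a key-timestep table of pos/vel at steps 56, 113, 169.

State at t = 0.5195 s:
  obj    pos=(+0.405,-0.041) vel=(+1.456,-0.559) ωy=+19.50

Key-timestep trajectory:
   step    t(s)  obj.x    obj.z    obj.vx   obj.vz 
     56  0.1287   +0.050  +0.095  +0.361  -0.139
    113  0.2598   +0.122  +0.068  +0.728  -0.280
    169  0.3885   +0.239  +0.023  +1.089  -0.418


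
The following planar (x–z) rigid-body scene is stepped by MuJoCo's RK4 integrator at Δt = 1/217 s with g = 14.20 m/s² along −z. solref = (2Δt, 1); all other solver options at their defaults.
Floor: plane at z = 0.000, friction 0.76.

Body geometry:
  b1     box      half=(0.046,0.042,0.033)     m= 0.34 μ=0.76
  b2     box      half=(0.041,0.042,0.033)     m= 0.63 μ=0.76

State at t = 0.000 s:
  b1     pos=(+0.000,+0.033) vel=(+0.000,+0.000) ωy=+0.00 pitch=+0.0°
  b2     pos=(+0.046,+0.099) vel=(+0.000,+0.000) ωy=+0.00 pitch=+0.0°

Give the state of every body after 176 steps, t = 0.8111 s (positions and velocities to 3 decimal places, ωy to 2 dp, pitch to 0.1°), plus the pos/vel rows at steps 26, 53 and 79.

State at t = 0.8111 s:
  b1     pos=(+0.000,+0.033) vel=(+0.000,+0.000) ωy=+0.00 pitch=+0.0°
  b2     pos=(+0.087,+0.041) vel=(+0.000,+0.000) ωy=+0.00 pitch=+90.0°

Key-timestep trajectory:
   step    t(s)  b1.x    b1.z    b1.vx   b1.vz   b2.x    b2.z    b2.vx   b2.vz 
     26  0.1198   +0.000  +0.033  +0.000  +0.000   +0.047  +0.099  +0.015  +0.000
     53  0.2442   +0.000  +0.033  -0.001  +0.000   +0.052  +0.098  +0.094  -0.018
     79  0.3641   +0.000  +0.033  +0.000  +0.000   +0.077  +0.078  +0.295  -0.597


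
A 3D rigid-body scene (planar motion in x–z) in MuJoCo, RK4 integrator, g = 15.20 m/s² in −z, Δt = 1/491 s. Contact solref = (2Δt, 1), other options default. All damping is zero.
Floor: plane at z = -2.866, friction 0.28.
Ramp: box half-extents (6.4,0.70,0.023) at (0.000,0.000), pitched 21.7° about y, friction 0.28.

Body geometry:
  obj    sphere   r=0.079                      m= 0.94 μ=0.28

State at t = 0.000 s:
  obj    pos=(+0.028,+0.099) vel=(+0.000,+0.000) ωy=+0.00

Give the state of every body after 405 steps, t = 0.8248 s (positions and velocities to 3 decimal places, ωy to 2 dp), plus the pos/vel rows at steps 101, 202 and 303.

State at t = 0.8248 s:
  obj    pos=(+1.297,-0.406) vel=(+3.077,-1.224) ωy=+41.91

Key-timestep trajectory:
   step    t(s)  obj.x    obj.z    obj.vx   obj.vz 
    101  0.2057   +0.107  +0.067  +0.767  -0.305
    202  0.4114   +0.344  -0.027  +1.535  -0.611
    303  0.6171   +0.738  -0.184  +2.302  -0.916


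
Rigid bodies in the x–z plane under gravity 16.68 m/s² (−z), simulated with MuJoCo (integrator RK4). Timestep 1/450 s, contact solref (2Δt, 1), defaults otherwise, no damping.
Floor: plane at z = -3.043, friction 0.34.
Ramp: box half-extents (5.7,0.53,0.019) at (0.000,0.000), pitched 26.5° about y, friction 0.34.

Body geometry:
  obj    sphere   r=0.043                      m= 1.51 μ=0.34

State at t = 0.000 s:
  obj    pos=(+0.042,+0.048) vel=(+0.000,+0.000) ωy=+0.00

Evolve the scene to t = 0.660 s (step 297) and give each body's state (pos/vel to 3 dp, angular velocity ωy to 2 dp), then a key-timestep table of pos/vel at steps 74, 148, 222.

State at t = 0.660 s:
  obj    pos=(+1.078,-0.468) vel=(+3.140,-1.566) ωy=+81.59

Key-timestep trajectory:
   step    t(s)  obj.x    obj.z    obj.vx   obj.vz 
     74  0.1644   +0.106  +0.016  +0.782  -0.390
    148  0.3289   +0.299  -0.080  +1.565  -0.780
    222  0.4933   +0.621  -0.240  +2.347  -1.170


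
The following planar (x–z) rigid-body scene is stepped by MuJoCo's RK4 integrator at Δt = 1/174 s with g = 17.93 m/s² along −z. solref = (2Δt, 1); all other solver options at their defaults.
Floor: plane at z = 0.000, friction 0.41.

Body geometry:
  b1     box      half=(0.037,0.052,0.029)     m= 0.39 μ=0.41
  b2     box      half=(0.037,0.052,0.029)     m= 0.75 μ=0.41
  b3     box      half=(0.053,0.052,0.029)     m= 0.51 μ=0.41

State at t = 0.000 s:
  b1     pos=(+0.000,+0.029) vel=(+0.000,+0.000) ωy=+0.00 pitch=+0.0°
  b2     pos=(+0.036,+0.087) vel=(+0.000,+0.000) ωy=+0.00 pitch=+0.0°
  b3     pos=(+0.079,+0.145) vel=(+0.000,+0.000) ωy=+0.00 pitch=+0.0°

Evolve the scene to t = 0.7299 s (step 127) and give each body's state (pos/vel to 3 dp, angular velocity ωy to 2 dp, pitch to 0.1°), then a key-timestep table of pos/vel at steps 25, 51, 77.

State at t = 0.7299 s:
  b1     pos=(+0.000,+0.029) vel=(+0.000,+0.000) ωy=+0.00 pitch=+0.0°
  b2     pos=(+0.076,+0.037) vel=(+0.000,+0.000) ωy=+0.00 pitch=+90.0°
  b3     pos=(+0.262,+0.029) vel=(+0.000,+0.000) ωy=+0.00 pitch=+180.0°

Key-timestep trajectory:
   step    t(s)  b1.x    b1.z    b1.vx   b1.vz   b2.x    b2.z    b2.vx   b2.vz   b3.x    b3.z    b3.vx   b3.vz 
     25  0.1437   +0.000  +0.029  -0.001  +0.000   +0.057  +0.079  +0.325  -0.297   +0.130  +0.091  +0.594  -1.155
     51  0.2931   +0.000  +0.029  +0.000  +0.000   +0.076  +0.037  -0.001  +0.002   +0.197  +0.060  +0.211  +0.008
     77  0.4425   +0.000  +0.029  +0.000  +0.000   +0.076  +0.037  +0.000  +0.000   +0.235  +0.052  +0.443  -0.242


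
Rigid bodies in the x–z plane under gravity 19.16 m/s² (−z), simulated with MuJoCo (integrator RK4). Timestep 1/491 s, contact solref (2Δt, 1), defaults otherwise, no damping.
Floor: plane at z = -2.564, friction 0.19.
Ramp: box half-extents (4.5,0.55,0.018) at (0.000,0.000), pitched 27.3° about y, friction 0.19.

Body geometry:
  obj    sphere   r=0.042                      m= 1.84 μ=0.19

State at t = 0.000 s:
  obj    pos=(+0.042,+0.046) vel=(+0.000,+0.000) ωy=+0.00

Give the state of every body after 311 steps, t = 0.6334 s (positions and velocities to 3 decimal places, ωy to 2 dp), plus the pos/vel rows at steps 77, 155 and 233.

State at t = 0.6334 s:
  obj    pos=(+1.161,-0.532) vel=(+3.533,-1.824) ωy=+94.65

Key-timestep trajectory:
   step    t(s)  obj.x    obj.z    obj.vx   obj.vz 
     77  0.1568   +0.111  +0.010  +0.875  -0.452
    155  0.3157   +0.320  -0.098  +1.761  -0.909
    233  0.4745   +0.670  -0.278  +2.647  -1.366


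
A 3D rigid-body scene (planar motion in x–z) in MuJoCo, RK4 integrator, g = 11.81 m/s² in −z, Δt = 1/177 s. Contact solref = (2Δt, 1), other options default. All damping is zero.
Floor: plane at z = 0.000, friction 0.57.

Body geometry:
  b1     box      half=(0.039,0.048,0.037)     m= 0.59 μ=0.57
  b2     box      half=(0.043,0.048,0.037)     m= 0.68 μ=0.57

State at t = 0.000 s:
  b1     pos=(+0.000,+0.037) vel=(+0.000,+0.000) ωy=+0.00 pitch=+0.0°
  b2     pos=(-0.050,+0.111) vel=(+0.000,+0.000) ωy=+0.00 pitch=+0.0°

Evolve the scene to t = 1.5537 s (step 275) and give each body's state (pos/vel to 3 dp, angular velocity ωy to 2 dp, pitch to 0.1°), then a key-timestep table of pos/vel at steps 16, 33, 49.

State at t = 1.5537 s:
  b1     pos=(+0.000,+0.037) vel=(+0.000,+0.000) ωy=+0.00 pitch=+0.0°
  b2     pos=(-0.093,+0.043) vel=(+0.000,+0.000) ωy=+0.00 pitch=-90.0°

Key-timestep trajectory:
   step    t(s)  b1.x    b1.z    b1.vx   b1.vz   b2.x    b2.z    b2.vx   b2.vz 
     16  0.0904   +0.000  +0.037  +0.001  +0.000   -0.058  +0.107  -0.192  -0.104
     33  0.1864   +0.000  +0.037  +0.000  +0.000   -0.084  +0.069  -0.290  -0.857
     49  0.2768   +0.000  +0.037  +0.000  +0.000   -0.095  +0.045  +0.088  -0.046


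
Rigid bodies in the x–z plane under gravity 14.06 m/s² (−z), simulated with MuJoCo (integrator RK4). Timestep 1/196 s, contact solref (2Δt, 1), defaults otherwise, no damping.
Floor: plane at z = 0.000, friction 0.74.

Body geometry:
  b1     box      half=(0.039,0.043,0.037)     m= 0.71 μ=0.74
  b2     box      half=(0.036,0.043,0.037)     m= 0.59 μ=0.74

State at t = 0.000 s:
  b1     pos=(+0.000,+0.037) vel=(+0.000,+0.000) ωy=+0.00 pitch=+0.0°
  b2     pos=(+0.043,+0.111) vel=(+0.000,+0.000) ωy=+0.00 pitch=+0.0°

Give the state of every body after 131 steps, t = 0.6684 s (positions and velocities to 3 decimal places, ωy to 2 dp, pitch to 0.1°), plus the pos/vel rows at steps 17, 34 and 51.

State at t = 0.6684 s:
  b1     pos=(+0.000,+0.037) vel=(+0.000,+0.000) ωy=+0.00 pitch=+0.0°
  b2     pos=(+0.086,+0.036) vel=(+0.000,+0.000) ωy=+0.00 pitch=+90.0°

Key-timestep trajectory:
   step    t(s)  b1.x    b1.z    b1.vx   b1.vz   b2.x    b2.z    b2.vx   b2.vz 
     17  0.0867   +0.000  +0.037  +0.000  +0.000   +0.047  +0.110  +0.102  -0.021
     34  0.1735   +0.000  +0.037  +0.000  +0.000   +0.064  +0.101  +0.307  -0.268
     51  0.2602   +0.000  +0.037  +0.000  +0.000   +0.091  +0.036  -0.107  -0.452


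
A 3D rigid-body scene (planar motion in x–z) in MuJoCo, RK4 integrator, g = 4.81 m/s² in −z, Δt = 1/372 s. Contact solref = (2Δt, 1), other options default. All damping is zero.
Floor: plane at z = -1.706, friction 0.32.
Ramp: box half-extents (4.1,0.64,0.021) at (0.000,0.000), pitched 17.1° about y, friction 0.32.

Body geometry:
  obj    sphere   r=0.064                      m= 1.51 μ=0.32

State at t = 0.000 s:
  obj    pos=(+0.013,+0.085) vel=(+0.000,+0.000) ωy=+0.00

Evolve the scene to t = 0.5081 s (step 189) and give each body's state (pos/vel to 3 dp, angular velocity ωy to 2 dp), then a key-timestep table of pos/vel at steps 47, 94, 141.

State at t = 0.5081 s:
  obj    pos=(+0.138,+0.047) vel=(+0.491,-0.151) ωy=+8.02

Key-timestep trajectory:
   step    t(s)  obj.x    obj.z    obj.vx   obj.vz 
     47  0.1263   +0.021  +0.083  +0.122  -0.038
     94  0.2527   +0.044  +0.075  +0.244  -0.075
    141  0.3790   +0.082  +0.064  +0.366  -0.113


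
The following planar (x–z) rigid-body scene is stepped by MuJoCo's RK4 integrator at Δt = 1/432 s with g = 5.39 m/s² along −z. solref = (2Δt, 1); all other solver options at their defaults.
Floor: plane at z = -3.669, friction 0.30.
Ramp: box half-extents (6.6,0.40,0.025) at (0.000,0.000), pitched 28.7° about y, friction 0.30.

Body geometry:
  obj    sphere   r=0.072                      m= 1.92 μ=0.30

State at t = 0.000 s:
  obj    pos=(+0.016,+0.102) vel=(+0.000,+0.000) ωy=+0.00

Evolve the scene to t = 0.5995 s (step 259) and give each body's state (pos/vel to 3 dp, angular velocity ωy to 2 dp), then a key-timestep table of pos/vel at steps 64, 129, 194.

State at t = 0.5995 s:
  obj    pos=(+0.307,-0.058) vel=(+0.972,-0.532) ωy=+15.39

Key-timestep trajectory:
   step    t(s)  obj.x    obj.z    obj.vx   obj.vz 
     64  0.1481   +0.034  +0.092  +0.240  -0.132
    129  0.2986   +0.088  +0.062  +0.484  -0.265
    194  0.4491   +0.180  +0.012  +0.728  -0.399


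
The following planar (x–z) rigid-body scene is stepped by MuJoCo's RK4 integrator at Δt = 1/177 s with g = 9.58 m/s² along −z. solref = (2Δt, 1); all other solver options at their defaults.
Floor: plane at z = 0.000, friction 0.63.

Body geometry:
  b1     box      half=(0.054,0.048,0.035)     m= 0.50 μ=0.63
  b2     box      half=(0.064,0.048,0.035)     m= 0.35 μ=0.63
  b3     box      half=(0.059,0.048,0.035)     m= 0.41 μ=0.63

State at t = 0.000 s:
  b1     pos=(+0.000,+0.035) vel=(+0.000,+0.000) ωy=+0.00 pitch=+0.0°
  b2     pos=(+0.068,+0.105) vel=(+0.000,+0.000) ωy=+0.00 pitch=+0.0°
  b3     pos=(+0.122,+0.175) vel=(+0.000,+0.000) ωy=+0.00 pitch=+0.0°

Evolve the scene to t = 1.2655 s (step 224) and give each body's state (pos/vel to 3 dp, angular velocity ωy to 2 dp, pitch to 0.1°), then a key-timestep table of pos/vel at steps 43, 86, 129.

State at t = 1.2655 s:
  b1     pos=(+0.000,+0.035) vel=(+0.000,+0.000) ωy=+0.00 pitch=+0.0°
  b2     pos=(+0.130,+0.064) vel=(+0.000,+0.000) ωy=+0.00 pitch=+90.0°
  b3     pos=(+0.237,+0.059) vel=(+0.000,+0.000) ωy=+0.00 pitch=+90.0°

Key-timestep trajectory:
   step    t(s)  b1.x    b1.z    b1.vx   b1.vz   b2.x    b2.z    b2.vx   b2.vz   b3.x    b3.z    b3.vx   b3.vz 
     43  0.2429   +0.000  +0.035  +0.000  +0.000   +0.105  +0.071  +0.327  +0.025   +0.203  +0.067  +0.314  +0.113
     86  0.4859   +0.000  +0.035  +0.000  +0.000   +0.150  +0.071  -0.025  -0.005   +0.248  +0.064  -0.089  -0.033
    129  0.7288   +0.000  +0.035  +0.000  +0.000   +0.126  +0.066  +0.091  -0.041   +0.237  +0.059  -0.084  -0.038


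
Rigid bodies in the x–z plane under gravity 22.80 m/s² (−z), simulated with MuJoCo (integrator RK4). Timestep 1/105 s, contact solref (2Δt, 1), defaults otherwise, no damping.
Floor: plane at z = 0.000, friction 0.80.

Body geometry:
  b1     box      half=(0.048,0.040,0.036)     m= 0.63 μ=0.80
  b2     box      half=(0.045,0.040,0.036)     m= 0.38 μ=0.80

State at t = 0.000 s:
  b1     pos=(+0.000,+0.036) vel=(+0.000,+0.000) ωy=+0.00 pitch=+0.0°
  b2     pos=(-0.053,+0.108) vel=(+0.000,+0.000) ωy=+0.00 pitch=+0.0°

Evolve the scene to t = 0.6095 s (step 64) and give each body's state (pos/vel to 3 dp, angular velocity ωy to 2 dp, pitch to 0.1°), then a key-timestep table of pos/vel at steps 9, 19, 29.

State at t = 0.6095 s:
  b1     pos=(+0.000,+0.036) vel=(+0.000,+0.000) ωy=+0.00 pitch=+0.0°
  b2     pos=(-0.095,+0.045) vel=(+0.000,+0.000) ωy=+0.00 pitch=-90.0°

Key-timestep trajectory:
   step    t(s)  b1.x    b1.z    b1.vx   b1.vz   b2.x    b2.z    b2.vx   b2.vz 
      9  0.0857   +0.000  +0.036  +0.001  +0.005   -0.060  +0.106  -0.200  -0.055
     19  0.1810   +0.000  +0.036  +0.000  +0.001   -0.093  +0.059  -0.401  -1.321
     29  0.2762   +0.000  +0.036  +0.000  +0.000   -0.096  +0.044  +0.036  +0.047


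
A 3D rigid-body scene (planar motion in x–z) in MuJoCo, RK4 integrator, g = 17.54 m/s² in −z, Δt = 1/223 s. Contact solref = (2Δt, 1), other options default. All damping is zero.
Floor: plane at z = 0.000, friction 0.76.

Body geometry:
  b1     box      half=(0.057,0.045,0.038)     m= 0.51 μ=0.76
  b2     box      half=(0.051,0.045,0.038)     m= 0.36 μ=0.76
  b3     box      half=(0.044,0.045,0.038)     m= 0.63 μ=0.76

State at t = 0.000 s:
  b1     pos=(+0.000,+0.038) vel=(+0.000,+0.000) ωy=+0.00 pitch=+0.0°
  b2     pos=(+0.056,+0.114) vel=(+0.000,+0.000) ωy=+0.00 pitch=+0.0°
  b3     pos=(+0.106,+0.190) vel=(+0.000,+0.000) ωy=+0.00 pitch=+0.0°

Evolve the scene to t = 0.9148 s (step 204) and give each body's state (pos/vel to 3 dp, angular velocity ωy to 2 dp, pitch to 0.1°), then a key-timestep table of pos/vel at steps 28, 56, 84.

State at t = 0.9148 s:
  b1     pos=(+0.000,+0.038) vel=(+0.000,+0.000) ωy=+0.00 pitch=+0.0°
  b2     pos=(+0.103,+0.051) vel=(+0.000,+0.000) ωy=+0.00 pitch=+90.0°
  b3     pos=(+0.307,+0.038) vel=(+0.000,+0.000) ωy=+0.00 pitch=+180.0°

Key-timestep trajectory:
   step    t(s)  b1.x    b1.z    b1.vx   b1.vz   b2.x    b2.z    b2.vx   b2.vz   b3.x    b3.z    b3.vx   b3.vz 
     28  0.1256   +0.000  +0.038  -0.001  +0.001   +0.072  +0.111  +0.278  -0.139   +0.149  +0.158  +0.657  -0.750
     56  0.2511   +0.000  +0.038  +0.000  +0.000   +0.104  +0.050  -0.099  +0.111   +0.238  +0.052  +0.427  +0.277
     84  0.3767   +0.000  +0.038  +0.000  +0.000   +0.103  +0.051  +0.000  +0.000   +0.284  +0.054  +0.427  -0.197


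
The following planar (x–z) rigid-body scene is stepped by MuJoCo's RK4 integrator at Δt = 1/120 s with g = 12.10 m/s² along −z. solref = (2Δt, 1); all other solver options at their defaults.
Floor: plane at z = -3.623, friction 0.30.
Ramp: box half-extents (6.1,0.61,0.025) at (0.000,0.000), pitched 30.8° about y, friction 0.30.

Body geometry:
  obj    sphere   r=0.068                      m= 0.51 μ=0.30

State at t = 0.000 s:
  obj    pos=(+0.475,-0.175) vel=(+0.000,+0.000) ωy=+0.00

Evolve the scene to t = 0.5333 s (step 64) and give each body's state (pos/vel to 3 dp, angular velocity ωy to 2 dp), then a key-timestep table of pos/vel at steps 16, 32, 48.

State at t = 0.5333 s:
  obj    pos=(+1.016,-0.497) vel=(+2.028,-1.209) ωy=+34.69

Key-timestep trajectory:
   step    t(s)  obj.x    obj.z    obj.vx   obj.vz 
     16  0.1333   +0.509  -0.195  +0.507  -0.302
     32  0.2667   +0.610  -0.256  +1.014  -0.605
     48  0.4000   +0.779  -0.356  +1.521  -0.907


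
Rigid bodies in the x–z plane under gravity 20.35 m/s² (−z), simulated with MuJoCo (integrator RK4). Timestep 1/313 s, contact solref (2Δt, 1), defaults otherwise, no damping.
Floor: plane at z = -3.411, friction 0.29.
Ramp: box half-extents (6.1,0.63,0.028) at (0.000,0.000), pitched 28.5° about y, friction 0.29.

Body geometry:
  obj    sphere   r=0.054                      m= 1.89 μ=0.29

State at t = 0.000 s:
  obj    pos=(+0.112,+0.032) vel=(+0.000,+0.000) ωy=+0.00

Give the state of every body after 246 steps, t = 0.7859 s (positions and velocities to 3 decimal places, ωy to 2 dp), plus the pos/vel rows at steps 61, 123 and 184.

State at t = 0.7859 s:
  obj    pos=(+1.995,-0.990) vel=(+4.791,-2.601) ωy=+100.93

Key-timestep trajectory:
   step    t(s)  obj.x    obj.z    obj.vx   obj.vz 
     61  0.1949   +0.228  -0.030  +1.188  -0.645
    123  0.3930   +0.583  -0.223  +2.395  -1.301
    184  0.5879   +1.166  -0.540  +3.583  -1.946


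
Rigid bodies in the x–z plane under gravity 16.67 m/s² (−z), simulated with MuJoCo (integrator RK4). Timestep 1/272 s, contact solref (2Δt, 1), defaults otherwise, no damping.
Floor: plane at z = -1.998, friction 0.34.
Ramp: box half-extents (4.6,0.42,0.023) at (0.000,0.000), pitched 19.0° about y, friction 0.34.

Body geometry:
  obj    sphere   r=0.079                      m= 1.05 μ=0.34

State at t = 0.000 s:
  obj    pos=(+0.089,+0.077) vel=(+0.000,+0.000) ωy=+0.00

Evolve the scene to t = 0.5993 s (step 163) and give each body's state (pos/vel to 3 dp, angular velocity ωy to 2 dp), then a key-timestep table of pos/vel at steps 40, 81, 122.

State at t = 0.5993 s:
  obj    pos=(+0.747,-0.149) vel=(+2.197,-0.756) ωy=+29.40

Key-timestep trajectory:
   step    t(s)  obj.x    obj.z    obj.vx   obj.vz 
     40  0.1471   +0.129  +0.064  +0.539  -0.186
     81  0.2978   +0.252  +0.021  +1.092  -0.376
    122  0.4485   +0.458  -0.050  +1.644  -0.566


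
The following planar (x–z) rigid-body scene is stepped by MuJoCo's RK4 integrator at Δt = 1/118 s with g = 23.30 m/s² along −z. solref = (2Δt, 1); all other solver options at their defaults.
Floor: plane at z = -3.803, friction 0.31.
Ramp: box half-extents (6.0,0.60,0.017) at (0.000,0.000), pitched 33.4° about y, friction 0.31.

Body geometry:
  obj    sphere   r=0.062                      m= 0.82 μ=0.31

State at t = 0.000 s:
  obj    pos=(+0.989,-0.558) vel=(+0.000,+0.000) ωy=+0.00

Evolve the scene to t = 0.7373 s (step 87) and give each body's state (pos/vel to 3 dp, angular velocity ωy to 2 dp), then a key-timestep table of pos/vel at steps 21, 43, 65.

State at t = 0.7373 s:
  obj    pos=(+3.068,-1.929) vel=(+5.639,-3.719) ωy=+108.90

Key-timestep trajectory:
   step    t(s)  obj.x    obj.z    obj.vx   obj.vz 
     21  0.1780   +1.110  -0.638  +1.362  -0.898
     43  0.3644   +1.497  -0.893  +2.788  -1.838
     65  0.5508   +2.150  -1.323  +4.214  -2.778
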